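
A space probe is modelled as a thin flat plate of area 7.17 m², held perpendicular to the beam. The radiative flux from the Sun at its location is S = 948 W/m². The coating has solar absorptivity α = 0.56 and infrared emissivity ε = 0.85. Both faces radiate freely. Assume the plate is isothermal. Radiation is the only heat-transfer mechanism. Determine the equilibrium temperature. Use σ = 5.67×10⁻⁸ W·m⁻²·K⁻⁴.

T ≈ 272 K

At equilibrium, absorbed power = emitted power.
Absorbing cross-section = A = 7.170 m²; emitting surface = 2A = 14.34 m² (ratio 2).
αS·A_cross = εσ·A_surf·T⁴  ⇒  T⁴ = αS/(ε·2σ).
T⁴ = 0.560·948/(0.85·2·5.67×10⁻⁸) = 5.508×10⁹ K⁴.
T = (5.508×10⁹)^(1/4).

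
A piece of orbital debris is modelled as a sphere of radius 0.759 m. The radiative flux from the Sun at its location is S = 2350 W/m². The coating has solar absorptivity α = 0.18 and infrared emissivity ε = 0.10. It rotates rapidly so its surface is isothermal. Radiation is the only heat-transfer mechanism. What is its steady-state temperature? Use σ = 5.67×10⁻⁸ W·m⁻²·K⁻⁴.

At equilibrium, absorbed power = emitted power.
Absorbing cross-section = πr² = 1.810 m²; emitting surface = 4πr² = 7.239 m² (ratio 4).
αS·A_cross = εσ·A_surf·T⁴  ⇒  T⁴ = αS/(ε·4σ).
T⁴ = 0.180·2350/(0.10·4·5.67×10⁻⁸) = 1.865×10¹⁰ K⁴.
T = (1.865×10¹⁰)^(1/4).

T ≈ 370 K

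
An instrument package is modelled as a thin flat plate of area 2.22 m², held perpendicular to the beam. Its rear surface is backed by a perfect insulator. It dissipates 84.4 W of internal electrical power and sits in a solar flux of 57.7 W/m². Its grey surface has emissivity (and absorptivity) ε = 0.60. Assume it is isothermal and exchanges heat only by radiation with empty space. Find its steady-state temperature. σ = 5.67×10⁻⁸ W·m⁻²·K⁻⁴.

T ≈ 215 K

At steady state, absorbed solar power + internal power = radiated power.
Absorbed: α·S·A_cross = 0.60·57.7·2.220 = 76.86 W (cross-section A).
Total input = 76.86 + 84.4 = 161.3 W.
Radiated: εσ·A_surf·T⁴ with A_surf = A = 2.220 m².
T⁴ = 161.3/(0.60·5.67×10⁻⁸·2.220) = 2.135×10⁹ K⁴.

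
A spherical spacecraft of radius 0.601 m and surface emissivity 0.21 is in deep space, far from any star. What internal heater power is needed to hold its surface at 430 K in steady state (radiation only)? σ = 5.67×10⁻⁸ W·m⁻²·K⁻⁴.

P = εσ·4πr²·T⁴.
4πr² = 4.539 m²; T⁴ = 3.419×10¹⁰ K⁴.
P = 0.21·5.67×10⁻⁸·4.539·3.419×10¹⁰.

P ≈ 1850 W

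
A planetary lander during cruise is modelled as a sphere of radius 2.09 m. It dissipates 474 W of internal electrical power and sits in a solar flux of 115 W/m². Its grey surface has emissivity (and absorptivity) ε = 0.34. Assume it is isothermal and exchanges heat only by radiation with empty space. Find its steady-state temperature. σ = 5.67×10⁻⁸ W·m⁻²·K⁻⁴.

At steady state, absorbed solar power + internal power = radiated power.
Absorbed: α·S·A_cross = 0.34·115·13.72 = 536.6 W (cross-section πr²).
Total input = 536.6 + 474 = 1011 W.
Radiated: εσ·A_surf·T⁴ with A_surf = 4πr² = 54.89 m².
T⁴ = 1011/(0.34·5.67×10⁻⁸·54.89) = 9.550×10⁸ K⁴.

T ≈ 176 K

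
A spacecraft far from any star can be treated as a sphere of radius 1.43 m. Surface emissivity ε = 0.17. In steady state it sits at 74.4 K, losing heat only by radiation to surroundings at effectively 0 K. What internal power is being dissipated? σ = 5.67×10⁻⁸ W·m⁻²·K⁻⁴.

Steady state: P = εσA T⁴.
A = 4πr² = 25.70 m²; T⁴ = (74.4)⁴ = 3.064×10⁷ K⁴.
P = 0.17 × 5.67×10⁻⁸ × 25.70 × 3.064×10⁷.

P ≈ 7.59 W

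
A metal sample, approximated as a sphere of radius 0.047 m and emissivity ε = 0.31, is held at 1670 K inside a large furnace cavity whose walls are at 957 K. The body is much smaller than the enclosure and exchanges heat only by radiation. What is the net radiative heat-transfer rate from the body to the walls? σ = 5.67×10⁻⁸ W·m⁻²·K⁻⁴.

For a small grey body in a large enclosure: P_net = εσA(T_body⁴ − T_wall⁴).
A = 4πr² = 0.02776 m²; T_body⁴ − T_wall⁴ = 7.778×10¹² − 8.388×10¹¹ = 6.939×10¹² K⁴.
|P_net| = 0.31·5.67×10⁻⁸·0.02776·6.939×10¹².

P_net ≈ 3390 W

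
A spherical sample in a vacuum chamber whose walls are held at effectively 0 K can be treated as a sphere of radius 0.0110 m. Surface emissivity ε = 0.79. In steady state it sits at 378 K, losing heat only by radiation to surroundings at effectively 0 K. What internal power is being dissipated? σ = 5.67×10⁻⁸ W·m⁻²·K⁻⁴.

Steady state: P = εσA T⁴.
A = 4πr² = 0.001521 m²; T⁴ = (378)⁴ = 2.042×10¹⁰ K⁴.
P = 0.79 × 5.67×10⁻⁸ × 0.001521 × 2.042×10¹⁰.

P ≈ 1.39 W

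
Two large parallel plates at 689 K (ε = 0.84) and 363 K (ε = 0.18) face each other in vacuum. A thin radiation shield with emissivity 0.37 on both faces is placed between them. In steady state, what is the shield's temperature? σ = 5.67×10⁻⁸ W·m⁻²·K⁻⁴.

In steady state the net flux on the hot side equals that on the cold side.
σ(T₁⁴−T_s⁴)/D₁ = σ(T_s⁴−T₂⁴)/D₂, with D₁ = 1/ε₁+1/ε_s−1 = 2.893, D₂ = 1/ε_s+1/ε₂−1 = 7.258.
Solve for T_s⁴: T_s⁴ = (D₂·T₁⁴ + D₁·T₂⁴)/(D₁+D₂) = 1.661×10¹¹ K⁴.

T_s ≈ 638 K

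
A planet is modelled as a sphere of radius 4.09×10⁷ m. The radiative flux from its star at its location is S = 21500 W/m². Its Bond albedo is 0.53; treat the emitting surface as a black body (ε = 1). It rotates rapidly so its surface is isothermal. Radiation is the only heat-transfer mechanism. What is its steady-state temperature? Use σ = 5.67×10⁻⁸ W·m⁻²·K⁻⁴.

At equilibrium, absorbed power = emitted power.
Absorbing cross-section = πr² = 5.255×10¹⁵ m²; emitting surface = 4πr² = 2.102×10¹⁶ m² (ratio 4).
(1−a)S·A_cross = εσ·A_surf·T⁴  ⇒  T⁴ = (1−a)S/(4σ).
T⁴ = 0.470·21500/(4·5.67×10⁻⁸) = 4.455×10¹⁰ K⁴.
T = (4.455×10¹⁰)^(1/4).

T ≈ 459 K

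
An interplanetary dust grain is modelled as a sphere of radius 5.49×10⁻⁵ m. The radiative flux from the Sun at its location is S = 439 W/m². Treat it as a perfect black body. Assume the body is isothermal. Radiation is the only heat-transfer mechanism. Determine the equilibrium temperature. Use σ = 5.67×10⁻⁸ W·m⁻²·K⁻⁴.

T ≈ 210 K

At equilibrium, absorbed power = emitted power.
Absorbing cross-section = πr² = 9.469×10⁻⁹ m²; emitting surface = 4πr² = 3.788×10⁻⁸ m² (ratio 4).
S·A_cross = εσ·A_surf·T⁴  ⇒  T⁴ = S/(4σ).
T⁴ = 1.00·439/(4·5.67×10⁻⁸) = 1.936×10⁹ K⁴.
T = (1.936×10⁹)^(1/4).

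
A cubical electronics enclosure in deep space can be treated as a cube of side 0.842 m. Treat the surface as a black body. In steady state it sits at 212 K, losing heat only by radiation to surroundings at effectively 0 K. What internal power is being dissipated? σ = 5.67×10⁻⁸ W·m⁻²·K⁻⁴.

Steady state: P = εσA T⁴.
A = 6L² = 4.254 m²; T⁴ = (212)⁴ = 2.020×10⁹ K⁴.
P = 1.0 × 5.67×10⁻⁸ × 4.254 × 2.020×10⁹.

P ≈ 487 W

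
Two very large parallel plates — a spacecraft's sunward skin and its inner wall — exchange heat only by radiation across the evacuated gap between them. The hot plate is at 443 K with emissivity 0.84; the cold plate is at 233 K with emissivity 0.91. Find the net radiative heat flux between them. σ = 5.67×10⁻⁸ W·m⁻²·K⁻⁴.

For two infinite grey parallel plates, q = σ(T₁⁴ − T₂⁴)/(1/ε₁ + 1/ε₂ − 1).
T₁⁴ − T₂⁴ = 3.851×10¹⁰ − 2.947×10⁹ = 3.557×10¹⁰ K⁴.
1/ε₁ + 1/ε₂ − 1 = 1.190 + 1.099 − 1 = 1.289.
q = 5.67×10⁻⁸ × 3.557×10¹⁰ / 1.289.

q ≈ 1560 W/m²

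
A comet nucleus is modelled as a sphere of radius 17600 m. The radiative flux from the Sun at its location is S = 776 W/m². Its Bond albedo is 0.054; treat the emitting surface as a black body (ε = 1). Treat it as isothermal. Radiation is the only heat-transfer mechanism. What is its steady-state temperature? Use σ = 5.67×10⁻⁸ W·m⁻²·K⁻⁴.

At equilibrium, absorbed power = emitted power.
Absorbing cross-section = πr² = 9.731×10⁸ m²; emitting surface = 4πr² = 3.893×10⁹ m² (ratio 4).
(1−a)S·A_cross = εσ·A_surf·T⁴  ⇒  T⁴ = (1−a)S/(4σ).
T⁴ = 0.946·776/(4·5.67×10⁻⁸) = 3.237×10⁹ K⁴.
T = (3.237×10⁹)^(1/4).

T ≈ 239 K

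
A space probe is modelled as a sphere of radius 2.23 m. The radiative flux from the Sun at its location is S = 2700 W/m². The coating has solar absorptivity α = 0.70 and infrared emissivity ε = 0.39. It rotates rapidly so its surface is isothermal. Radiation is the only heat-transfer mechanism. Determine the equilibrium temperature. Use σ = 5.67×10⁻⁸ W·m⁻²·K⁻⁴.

At equilibrium, absorbed power = emitted power.
Absorbing cross-section = πr² = 15.62 m²; emitting surface = 4πr² = 62.49 m² (ratio 4).
αS·A_cross = εσ·A_surf·T⁴  ⇒  T⁴ = αS/(ε·4σ).
T⁴ = 0.700·2700/(0.39·4·5.67×10⁻⁸) = 2.137×10¹⁰ K⁴.
T = (2.137×10¹⁰)^(1/4).

T ≈ 382 K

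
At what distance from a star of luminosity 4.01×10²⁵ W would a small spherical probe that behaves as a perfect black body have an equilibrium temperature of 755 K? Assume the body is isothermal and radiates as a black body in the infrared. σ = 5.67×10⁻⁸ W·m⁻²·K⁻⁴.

For an isothermal black-emitting sphere, (1−a)S·πr² = σ·4πr²·T⁴ ⇒ S = 4σT⁴/(1−a).
S = 4·5.67×10⁻⁸·(755)⁴/1.00 = 73690 W/m².
Flux falls as S = L/(4πd²), so d = √(L/(4πS)) = √(4.01×10²⁵/(4π·73690)).

d ≈ 6.58×10⁹ m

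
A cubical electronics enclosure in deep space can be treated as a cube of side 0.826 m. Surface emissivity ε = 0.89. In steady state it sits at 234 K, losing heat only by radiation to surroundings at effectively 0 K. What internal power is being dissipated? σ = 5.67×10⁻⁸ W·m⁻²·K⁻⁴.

Steady state: P = εσA T⁴.
A = 6L² = 4.094 m²; T⁴ = (234)⁴ = 2.998×10⁹ K⁴.
P = 0.89 × 5.67×10⁻⁸ × 4.094 × 2.998×10⁹.

P ≈ 619 W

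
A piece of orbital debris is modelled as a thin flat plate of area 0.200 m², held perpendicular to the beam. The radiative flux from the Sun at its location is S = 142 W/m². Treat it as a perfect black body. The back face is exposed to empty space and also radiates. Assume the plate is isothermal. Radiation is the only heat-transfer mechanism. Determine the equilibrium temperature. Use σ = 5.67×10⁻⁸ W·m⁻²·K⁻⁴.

At equilibrium, absorbed power = emitted power.
Absorbing cross-section = A = 0.2000 m²; emitting surface = 2A = 0.4000 m² (ratio 2).
S·A_cross = εσ·A_surf·T⁴  ⇒  T⁴ = S/(2σ).
T⁴ = 1.00·142/(2·5.67×10⁻⁸) = 1.252×10⁹ K⁴.
T = (1.252×10⁹)^(1/4).

T ≈ 188 K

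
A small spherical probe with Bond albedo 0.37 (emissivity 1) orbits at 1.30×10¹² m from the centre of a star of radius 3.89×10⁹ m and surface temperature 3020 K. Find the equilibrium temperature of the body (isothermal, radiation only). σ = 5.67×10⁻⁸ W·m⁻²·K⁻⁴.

The star's surface emits σT_*⁴; at distance d the flux is S = σT_*⁴(R_*/d)².
S = 5.67×10⁻⁸·(3020)⁴·(3.89×10⁹/1.30×10¹²)² = 42.23 W/m².
For an isothermal sphere T⁴ = (1−a)S/(4σ) = 1.173×10⁸ K⁴.

T ≈ 104 K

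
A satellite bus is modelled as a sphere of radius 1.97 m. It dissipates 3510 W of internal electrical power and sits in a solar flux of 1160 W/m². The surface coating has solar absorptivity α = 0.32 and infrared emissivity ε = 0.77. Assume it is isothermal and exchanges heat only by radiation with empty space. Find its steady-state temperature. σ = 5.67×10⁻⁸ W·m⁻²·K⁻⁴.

T ≈ 248 K

At steady state, absorbed solar power + internal power = radiated power.
Absorbed: α·S·A_cross = 0.32·1160·12.19 = 4526 W (cross-section πr²).
Total input = 4526 + 3510 = 8036 W.
Radiated: εσ·A_surf·T⁴ with A_surf = 4πr² = 48.77 m².
T⁴ = 8036/(0.77·5.67×10⁻⁸·48.77) = 3.774×10⁹ K⁴.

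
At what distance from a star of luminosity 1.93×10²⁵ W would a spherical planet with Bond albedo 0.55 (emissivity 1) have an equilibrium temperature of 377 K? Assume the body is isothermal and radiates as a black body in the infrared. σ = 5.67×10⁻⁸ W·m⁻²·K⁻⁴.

d ≈ 1.23×10¹⁰ m

For an isothermal black-emitting sphere, (1−a)S·πr² = σ·4πr²·T⁴ ⇒ S = 4σT⁴/(1−a).
S = 4·5.67×10⁻⁸·(377)⁴/0.450 = 10180 W/m².
Flux falls as S = L/(4πd²), so d = √(L/(4πS)) = √(1.93×10²⁵/(4π·10180)).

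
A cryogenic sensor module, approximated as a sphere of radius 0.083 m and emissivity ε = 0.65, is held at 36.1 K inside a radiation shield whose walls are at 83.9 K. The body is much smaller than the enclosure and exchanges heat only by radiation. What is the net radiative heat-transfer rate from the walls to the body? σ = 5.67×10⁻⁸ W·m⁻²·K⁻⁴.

P_net ≈ 0.153 W

For a small grey body in a large enclosure: P_net = εσA(T_body⁴ − T_wall⁴).
A = 4πr² = 0.08657 m²; T_body⁴ − T_wall⁴ = 1.698×10⁶ − 4.955×10⁷ = -4.785×10⁷ K⁴.
|P_net| = 0.65·5.67×10⁻⁸·0.08657·4.785×10⁷.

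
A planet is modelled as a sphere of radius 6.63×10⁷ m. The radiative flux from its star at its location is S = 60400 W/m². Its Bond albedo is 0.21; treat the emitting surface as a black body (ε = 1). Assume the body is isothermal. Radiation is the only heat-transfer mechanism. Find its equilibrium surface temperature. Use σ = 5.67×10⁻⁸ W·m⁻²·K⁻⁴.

T ≈ 677 K

At equilibrium, absorbed power = emitted power.
Absorbing cross-section = πr² = 1.381×10¹⁶ m²; emitting surface = 4πr² = 5.524×10¹⁶ m² (ratio 4).
(1−a)S·A_cross = εσ·A_surf·T⁴  ⇒  T⁴ = (1−a)S/(4σ).
T⁴ = 0.790·60400/(4·5.67×10⁻⁸) = 2.104×10¹¹ K⁴.
T = (2.104×10¹¹)^(1/4).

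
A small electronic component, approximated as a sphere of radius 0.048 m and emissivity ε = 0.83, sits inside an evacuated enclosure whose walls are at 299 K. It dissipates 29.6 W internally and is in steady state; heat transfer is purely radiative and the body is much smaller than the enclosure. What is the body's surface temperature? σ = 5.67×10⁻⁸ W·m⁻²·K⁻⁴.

For a small grey body in a large enclosure, net radiated power = εσA(T⁴ − T_w⁴).
Steady state: P = εσA(T⁴ − T_w⁴) with A = 4πr² = 0.02895 m².
T⁴ = P/(εσA) + T_w⁴ = 29.6/(0.83·5.67×10⁻⁸·0.02895) + (299)⁴
    = 2.172×10¹⁰ + 7.993×10⁹ = 2.972×10¹⁰ K⁴.

T ≈ 415 K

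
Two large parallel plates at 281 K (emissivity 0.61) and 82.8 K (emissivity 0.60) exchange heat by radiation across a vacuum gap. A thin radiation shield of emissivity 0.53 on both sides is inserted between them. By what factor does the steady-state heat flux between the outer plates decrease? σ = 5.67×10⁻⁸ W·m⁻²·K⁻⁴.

factor ≈ 2.20

Without shield: q₀ = σΔ(T⁴)/(1/ε₁+1/ε₂−1) with denominator 2.306.
With shield the two gaps are in series; the resistances add: (1/ε₁+1/ε_s−1)+(1/ε_s+1/ε₂−1) = 2.526+2.553 = 5.080.
Heat-flux ratio q₀/q = 5.080/2.306.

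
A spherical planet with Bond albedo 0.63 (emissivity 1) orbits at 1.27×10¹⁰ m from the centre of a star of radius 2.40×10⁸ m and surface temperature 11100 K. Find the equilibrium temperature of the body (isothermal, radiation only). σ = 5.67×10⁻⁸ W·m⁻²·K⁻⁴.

The star's surface emits σT_*⁴; at distance d the flux is S = σT_*⁴(R_*/d)².
S = 5.67×10⁻⁸·(11100)⁴·(2.40×10⁸/1.27×10¹⁰)² = 3.074×10⁵ W/m².
For an isothermal sphere T⁴ = (1−a)S/(4σ) = 5.015×10¹¹ K⁴.

T ≈ 842 K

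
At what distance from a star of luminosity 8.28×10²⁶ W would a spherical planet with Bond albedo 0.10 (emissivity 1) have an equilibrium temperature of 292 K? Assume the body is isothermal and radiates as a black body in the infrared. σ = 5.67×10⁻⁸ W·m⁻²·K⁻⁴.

d ≈ 1.90×10¹¹ m

For an isothermal black-emitting sphere, (1−a)S·πr² = σ·4πr²·T⁴ ⇒ S = 4σT⁴/(1−a).
S = 4·5.67×10⁻⁸·(292)⁴/0.900 = 1832 W/m².
Flux falls as S = L/(4πd²), so d = √(L/(4πS)) = √(8.28×10²⁶/(4π·1832)).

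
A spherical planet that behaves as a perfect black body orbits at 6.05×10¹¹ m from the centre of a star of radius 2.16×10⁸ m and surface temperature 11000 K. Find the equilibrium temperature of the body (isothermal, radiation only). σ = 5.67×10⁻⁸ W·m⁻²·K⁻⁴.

The star's surface emits σT_*⁴; at distance d the flux is S = σT_*⁴(R_*/d)².
S = 5.67×10⁻⁸·(11000)⁴·(2.16×10⁸/6.05×10¹¹)² = 105.8 W/m².
For an isothermal sphere T⁴ = (1−a)S/(4σ) = 4.666×10⁸ K⁴.

T ≈ 147 K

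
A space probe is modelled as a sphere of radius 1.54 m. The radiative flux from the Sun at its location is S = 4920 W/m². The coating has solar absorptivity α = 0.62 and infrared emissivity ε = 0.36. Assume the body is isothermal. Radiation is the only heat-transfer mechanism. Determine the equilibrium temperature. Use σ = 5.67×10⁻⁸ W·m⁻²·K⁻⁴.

T ≈ 440 K

At equilibrium, absorbed power = emitted power.
Absorbing cross-section = πr² = 7.451 m²; emitting surface = 4πr² = 29.80 m² (ratio 4).
αS·A_cross = εσ·A_surf·T⁴  ⇒  T⁴ = αS/(ε·4σ).
T⁴ = 0.620·4920/(0.36·4·5.67×10⁻⁸) = 3.736×10¹⁰ K⁴.
T = (3.736×10¹⁰)^(1/4).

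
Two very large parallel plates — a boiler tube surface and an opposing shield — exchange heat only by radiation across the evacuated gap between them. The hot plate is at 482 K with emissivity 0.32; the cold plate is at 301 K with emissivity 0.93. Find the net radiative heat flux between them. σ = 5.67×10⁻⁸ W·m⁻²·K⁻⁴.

For two infinite grey parallel plates, q = σ(T₁⁴ − T₂⁴)/(1/ε₁ + 1/ε₂ − 1).
T₁⁴ − T₂⁴ = 5.397×10¹⁰ − 8.209×10⁹ = 4.577×10¹⁰ K⁴.
1/ε₁ + 1/ε₂ − 1 = 3.125 + 1.075 − 1 = 3.200.
q = 5.67×10⁻⁸ × 4.577×10¹⁰ / 3.200.

q ≈ 811 W/m²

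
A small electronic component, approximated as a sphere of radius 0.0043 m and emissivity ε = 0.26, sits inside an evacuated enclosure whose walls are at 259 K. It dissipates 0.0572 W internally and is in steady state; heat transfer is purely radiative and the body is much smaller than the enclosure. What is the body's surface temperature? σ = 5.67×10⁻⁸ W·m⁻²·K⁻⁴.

For a small grey body in a large enclosure, net radiated power = εσA(T⁴ − T_w⁴).
Steady state: P = εσA(T⁴ − T_w⁴) with A = 4πr² = 2.324×10⁻⁴ m².
T⁴ = P/(εσA) + T_w⁴ = 0.0572/(0.26·5.67×10⁻⁸·2.324×10⁻⁴) + (259)⁴
    = 1.670×10¹⁰ + 4.500×10⁹ = 2.120×10¹⁰ K⁴.

T ≈ 382 K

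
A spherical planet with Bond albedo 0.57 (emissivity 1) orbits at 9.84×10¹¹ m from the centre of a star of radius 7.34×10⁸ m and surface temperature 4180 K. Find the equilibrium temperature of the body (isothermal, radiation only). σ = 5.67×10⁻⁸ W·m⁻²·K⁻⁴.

The star's surface emits σT_*⁴; at distance d the flux is S = σT_*⁴(R_*/d)².
S = 5.67×10⁻⁸·(4180)⁴·(7.34×10⁸/9.84×10¹¹)² = 9.631 W/m².
For an isothermal sphere T⁴ = (1−a)S/(4σ) = 1.826×10⁷ K⁴.

T ≈ 65.4 K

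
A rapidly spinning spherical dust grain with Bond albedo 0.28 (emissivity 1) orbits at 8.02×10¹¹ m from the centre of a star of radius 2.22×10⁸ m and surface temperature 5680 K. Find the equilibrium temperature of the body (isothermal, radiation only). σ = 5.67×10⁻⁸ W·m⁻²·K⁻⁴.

The star's surface emits σT_*⁴; at distance d the flux is S = σT_*⁴(R_*/d)².
S = 5.67×10⁻⁸·(5680)⁴·(2.22×10⁸/8.02×10¹¹)² = 4.522 W/m².
For an isothermal sphere T⁴ = (1−a)S/(4σ) = 1.436×10⁷ K⁴.

T ≈ 61.6 K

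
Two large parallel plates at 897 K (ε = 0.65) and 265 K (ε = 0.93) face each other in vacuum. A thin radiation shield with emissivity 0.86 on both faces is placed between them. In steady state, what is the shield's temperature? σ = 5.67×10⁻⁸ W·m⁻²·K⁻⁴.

T_s ≈ 725 K

In steady state the net flux on the hot side equals that on the cold side.
σ(T₁⁴−T_s⁴)/D₁ = σ(T_s⁴−T₂⁴)/D₂, with D₁ = 1/ε₁+1/ε_s−1 = 1.701, D₂ = 1/ε_s+1/ε₂−1 = 1.238.
Solve for T_s⁴: T_s⁴ = (D₂·T₁⁴ + D₁·T₂⁴)/(D₁+D₂) = 2.755×10¹¹ K⁴.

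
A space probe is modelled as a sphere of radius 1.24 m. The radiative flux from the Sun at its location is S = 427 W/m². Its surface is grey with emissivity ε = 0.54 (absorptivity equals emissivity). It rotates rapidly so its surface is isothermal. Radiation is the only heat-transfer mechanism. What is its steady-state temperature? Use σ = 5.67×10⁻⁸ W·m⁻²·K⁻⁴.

At equilibrium, absorbed power = emitted power.
Absorbing cross-section = πr² = 4.831 m²; emitting surface = 4πr² = 19.32 m² (ratio 4).
εS·A_cross = εσ·A_surf·T⁴  ⇒  T⁴ = S/(4σ)   (ε cancels).
T⁴ = 427/(4·5.67×10⁻⁸) = 1.883×10⁹ K⁴.
T = (1.883×10⁹)^(1/4).

T ≈ 208 K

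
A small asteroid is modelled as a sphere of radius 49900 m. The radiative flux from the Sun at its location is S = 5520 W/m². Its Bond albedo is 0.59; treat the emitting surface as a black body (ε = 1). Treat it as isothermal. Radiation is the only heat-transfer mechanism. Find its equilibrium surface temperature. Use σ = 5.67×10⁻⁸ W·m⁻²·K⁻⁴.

T ≈ 316 K

At equilibrium, absorbed power = emitted power.
Absorbing cross-section = πr² = 7.823×10⁹ m²; emitting surface = 4πr² = 3.129×10¹⁰ m² (ratio 4).
(1−a)S·A_cross = εσ·A_surf·T⁴  ⇒  T⁴ = (1−a)S/(4σ).
T⁴ = 0.410·5520/(4·5.67×10⁻⁸) = 9.979×10⁹ K⁴.
T = (9.979×10⁹)^(1/4).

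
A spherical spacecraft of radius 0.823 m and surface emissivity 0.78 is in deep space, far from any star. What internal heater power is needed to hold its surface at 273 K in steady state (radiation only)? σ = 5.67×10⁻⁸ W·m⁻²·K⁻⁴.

P = εσ·4πr²·T⁴.
4πr² = 8.512 m²; T⁴ = 5.555×10⁹ K⁴.
P = 0.78·5.67×10⁻⁸·8.512·5.555×10⁹.

P ≈ 2090 W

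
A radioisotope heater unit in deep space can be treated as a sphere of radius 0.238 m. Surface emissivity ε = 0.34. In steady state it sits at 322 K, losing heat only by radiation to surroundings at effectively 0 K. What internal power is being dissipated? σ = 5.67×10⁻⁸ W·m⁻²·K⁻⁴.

Steady state: P = εσA T⁴.
A = 4πr² = 0.7118 m²; T⁴ = (322)⁴ = 1.075×10¹⁰ K⁴.
P = 0.34 × 5.67×10⁻⁸ × 0.7118 × 1.075×10¹⁰.

P ≈ 148 W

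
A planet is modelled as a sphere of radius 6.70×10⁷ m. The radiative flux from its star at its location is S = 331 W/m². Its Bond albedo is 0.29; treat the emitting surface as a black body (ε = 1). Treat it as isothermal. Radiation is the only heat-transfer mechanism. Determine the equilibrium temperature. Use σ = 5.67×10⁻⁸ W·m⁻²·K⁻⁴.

T ≈ 179 K

At equilibrium, absorbed power = emitted power.
Absorbing cross-section = πr² = 1.410×10¹⁶ m²; emitting surface = 4πr² = 5.641×10¹⁶ m² (ratio 4).
(1−a)S·A_cross = εσ·A_surf·T⁴  ⇒  T⁴ = (1−a)S/(4σ).
T⁴ = 0.710·331/(4·5.67×10⁻⁸) = 1.036×10⁹ K⁴.
T = (1.036×10⁹)^(1/4).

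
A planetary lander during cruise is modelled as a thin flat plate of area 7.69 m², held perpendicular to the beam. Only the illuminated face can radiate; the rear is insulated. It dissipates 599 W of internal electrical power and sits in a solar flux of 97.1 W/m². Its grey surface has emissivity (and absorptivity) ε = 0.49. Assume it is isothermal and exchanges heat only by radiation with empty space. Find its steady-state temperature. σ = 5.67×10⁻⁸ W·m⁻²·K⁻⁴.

At steady state, absorbed solar power + internal power = radiated power.
Absorbed: α·S·A_cross = 0.49·97.1·7.690 = 365.9 W (cross-section A).
Total input = 365.9 + 599 = 964.9 W.
Radiated: εσ·A_surf·T⁴ with A_surf = A = 7.690 m².
T⁴ = 964.9/(0.49·5.67×10⁻⁸·7.690) = 4.516×10⁹ K⁴.

T ≈ 259 K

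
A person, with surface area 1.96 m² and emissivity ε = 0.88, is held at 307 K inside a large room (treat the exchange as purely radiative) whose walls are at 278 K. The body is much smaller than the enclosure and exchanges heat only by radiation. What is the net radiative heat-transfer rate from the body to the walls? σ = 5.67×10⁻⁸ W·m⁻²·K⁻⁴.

P_net ≈ 285 W

For a small grey body in a large enclosure: P_net = εσA(T_body⁴ − T_wall⁴).
A = 1.96 m²; T_body⁴ − T_wall⁴ = 8.883×10⁹ − 5.973×10⁹ = 2.910×10⁹ K⁴.
|P_net| = 0.88·5.67×10⁻⁸·1.960·2.910×10⁹.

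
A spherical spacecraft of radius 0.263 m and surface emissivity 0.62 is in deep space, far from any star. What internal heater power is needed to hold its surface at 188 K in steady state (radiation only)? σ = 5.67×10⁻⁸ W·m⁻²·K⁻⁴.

P ≈ 38.2 W

P = εσ·4πr²·T⁴.
4πr² = 0.8692 m²; T⁴ = 1.249×10⁹ K⁴.
P = 0.62·5.67×10⁻⁸·0.8692·1.249×10⁹.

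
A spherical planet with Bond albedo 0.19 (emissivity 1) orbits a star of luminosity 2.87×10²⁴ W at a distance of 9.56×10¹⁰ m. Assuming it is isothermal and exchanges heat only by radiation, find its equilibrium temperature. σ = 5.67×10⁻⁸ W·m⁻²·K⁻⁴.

T ≈ 97.2 K

First find the stellar flux at distance d: S = L/(4πd²) = 2.87×10²⁴/(4π·(9.56×10¹⁰)²) = 24.99 W/m².
For an isothermal sphere, absorbed (1−a)S·πr² = emitted σ·4πr²·T⁴, so T⁴ = (1−a)S/(4σ).
T⁴ = 0.810·24.99/(4·5.67×10⁻⁸) = 8.925×10⁷ K⁴.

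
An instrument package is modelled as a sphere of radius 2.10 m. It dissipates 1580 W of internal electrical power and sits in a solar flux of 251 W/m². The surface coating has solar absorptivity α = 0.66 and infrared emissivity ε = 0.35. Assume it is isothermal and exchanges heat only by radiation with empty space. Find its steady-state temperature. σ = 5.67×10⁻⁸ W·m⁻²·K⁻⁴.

T ≈ 244 K

At steady state, absorbed solar power + internal power = radiated power.
Absorbed: α·S·A_cross = 0.66·251·13.85 = 2295 W (cross-section πr²).
Total input = 2295 + 1580 = 3875 W.
Radiated: εσ·A_surf·T⁴ with A_surf = 4πr² = 55.42 m².
T⁴ = 3875/(0.35·5.67×10⁻⁸·55.42) = 3.524×10⁹ K⁴.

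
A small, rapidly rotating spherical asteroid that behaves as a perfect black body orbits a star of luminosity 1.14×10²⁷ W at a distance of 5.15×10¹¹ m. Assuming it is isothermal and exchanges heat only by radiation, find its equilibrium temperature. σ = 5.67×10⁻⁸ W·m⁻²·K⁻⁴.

First find the stellar flux at distance d: S = L/(4πd²) = 1.14×10²⁷/(4π·(5.15×10¹¹)²) = 342.0 W/m².
For an isothermal sphere, absorbed (1−a)S·πr² = emitted σ·4πr²·T⁴, so T⁴ = (1−a)S/(4σ).
T⁴ = 1.00·342.0/(4·5.67×10⁻⁸) = 1.508×10⁹ K⁴.

T ≈ 197 K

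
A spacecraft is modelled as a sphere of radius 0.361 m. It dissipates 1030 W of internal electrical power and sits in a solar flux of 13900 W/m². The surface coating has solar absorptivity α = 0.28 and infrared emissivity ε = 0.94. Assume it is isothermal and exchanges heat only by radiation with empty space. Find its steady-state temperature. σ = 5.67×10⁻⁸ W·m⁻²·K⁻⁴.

At steady state, absorbed solar power + internal power = radiated power.
Absorbed: α·S·A_cross = 0.28·13900·0.4094 = 1593 W (cross-section πr²).
Total input = 1593 + 1030 = 2623 W.
Radiated: εσ·A_surf·T⁴ with A_surf = 4πr² = 1.638 m².
T⁴ = 2623/(0.94·5.67×10⁻⁸·1.638) = 3.006×10¹⁰ K⁴.

T ≈ 416 K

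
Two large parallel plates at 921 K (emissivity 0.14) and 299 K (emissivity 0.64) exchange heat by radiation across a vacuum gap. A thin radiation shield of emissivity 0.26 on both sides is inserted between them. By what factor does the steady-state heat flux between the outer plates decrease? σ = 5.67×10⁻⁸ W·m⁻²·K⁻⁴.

Without shield: q₀ = σΔ(T⁴)/(1/ε₁+1/ε₂−1) with denominator 7.705.
With shield the two gaps are in series; the resistances add: (1/ε₁+1/ε_s−1)+(1/ε_s+1/ε₂−1) = 9.989+4.409 = 14.40.
Heat-flux ratio q₀/q = 14.40/7.705.

factor ≈ 1.87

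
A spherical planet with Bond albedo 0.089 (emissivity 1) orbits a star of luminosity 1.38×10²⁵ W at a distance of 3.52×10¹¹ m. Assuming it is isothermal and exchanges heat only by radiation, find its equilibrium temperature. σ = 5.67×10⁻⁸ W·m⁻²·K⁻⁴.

T ≈ 77.2 K

First find the stellar flux at distance d: S = L/(4πd²) = 1.38×10²⁵/(4π·(3.52×10¹¹)²) = 8.863 W/m².
For an isothermal sphere, absorbed (1−a)S·πr² = emitted σ·4πr²·T⁴, so T⁴ = (1−a)S/(4σ).
T⁴ = 0.911·8.863/(4·5.67×10⁻⁸) = 3.560×10⁷ K⁴.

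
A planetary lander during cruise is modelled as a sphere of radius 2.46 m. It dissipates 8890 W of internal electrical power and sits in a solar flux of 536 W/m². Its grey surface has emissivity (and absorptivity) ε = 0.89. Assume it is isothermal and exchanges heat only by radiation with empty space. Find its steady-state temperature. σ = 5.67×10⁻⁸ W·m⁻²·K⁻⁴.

T ≈ 262 K

At steady state, absorbed solar power + internal power = radiated power.
Absorbed: α·S·A_cross = 0.89·536·19.01 = 9069 W (cross-section πr²).
Total input = 9069 + 8890 = 17960 W.
Radiated: εσ·A_surf·T⁴ with A_surf = 4πr² = 76.05 m².
T⁴ = 17960/(0.89·5.67×10⁻⁸·76.05) = 4.680×10⁹ K⁴.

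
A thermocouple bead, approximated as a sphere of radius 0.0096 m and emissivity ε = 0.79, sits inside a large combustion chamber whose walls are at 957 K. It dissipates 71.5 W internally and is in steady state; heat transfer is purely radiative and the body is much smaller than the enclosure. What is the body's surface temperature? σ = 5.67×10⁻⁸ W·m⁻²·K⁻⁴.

For a small grey body in a large enclosure, net radiated power = εσA(T⁴ − T_w⁴).
Steady state: P = εσA(T⁴ − T_w⁴) with A = 4πr² = 0.001158 m².
T⁴ = P/(εσA) + T_w⁴ = 71.5/(0.79·5.67×10⁻⁸·0.001158) + (957)⁴
    = 1.378×10¹² + 8.388×10¹¹ = 2.217×10¹² K⁴.

T ≈ 1220 K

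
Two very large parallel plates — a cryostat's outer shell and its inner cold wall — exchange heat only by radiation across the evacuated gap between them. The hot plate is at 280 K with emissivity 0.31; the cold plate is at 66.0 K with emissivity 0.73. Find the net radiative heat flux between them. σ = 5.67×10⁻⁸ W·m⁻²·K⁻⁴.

For two infinite grey parallel plates, q = σ(T₁⁴ − T₂⁴)/(1/ε₁ + 1/ε₂ − 1).
T₁⁴ − T₂⁴ = 6.147×10⁹ − 1.897×10⁷ = 6.128×10⁹ K⁴.
1/ε₁ + 1/ε₂ − 1 = 3.226 + 1.370 − 1 = 3.596.
q = 5.67×10⁻⁸ × 6.128×10⁹ / 3.596.

q ≈ 96.6 W/m²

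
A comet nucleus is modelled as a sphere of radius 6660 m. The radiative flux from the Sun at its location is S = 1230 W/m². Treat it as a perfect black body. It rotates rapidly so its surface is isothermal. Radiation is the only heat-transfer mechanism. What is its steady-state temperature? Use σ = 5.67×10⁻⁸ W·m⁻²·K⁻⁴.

T ≈ 271 K

At equilibrium, absorbed power = emitted power.
Absorbing cross-section = πr² = 1.393×10⁸ m²; emitting surface = 4πr² = 5.574×10⁸ m² (ratio 4).
S·A_cross = εσ·A_surf·T⁴  ⇒  T⁴ = S/(4σ).
T⁴ = 1.00·1230/(4·5.67×10⁻⁸) = 5.423×10⁹ K⁴.
T = (5.423×10⁹)^(1/4).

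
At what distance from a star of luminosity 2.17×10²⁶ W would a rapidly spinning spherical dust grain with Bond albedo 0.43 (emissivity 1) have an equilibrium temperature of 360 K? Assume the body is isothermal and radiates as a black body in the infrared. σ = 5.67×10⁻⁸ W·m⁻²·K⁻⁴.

For an isothermal black-emitting sphere, (1−a)S·πr² = σ·4πr²·T⁴ ⇒ S = 4σT⁴/(1−a).
S = 4·5.67×10⁻⁸·(360)⁴/0.570 = 6683 W/m².
Flux falls as S = L/(4πd²), so d = √(L/(4πS)) = √(2.17×10²⁶/(4π·6683)).

d ≈ 5.08×10¹⁰ m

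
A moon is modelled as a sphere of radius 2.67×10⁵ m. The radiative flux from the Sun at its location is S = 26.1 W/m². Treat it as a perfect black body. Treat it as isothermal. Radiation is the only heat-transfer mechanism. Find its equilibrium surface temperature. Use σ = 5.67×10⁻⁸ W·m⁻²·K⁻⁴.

T ≈ 104 K

At equilibrium, absorbed power = emitted power.
Absorbing cross-section = πr² = 2.240×10¹¹ m²; emitting surface = 4πr² = 8.958×10¹¹ m² (ratio 4).
S·A_cross = εσ·A_surf·T⁴  ⇒  T⁴ = S/(4σ).
T⁴ = 1.00·26.1/(4·5.67×10⁻⁸) = 1.151×10⁸ K⁴.
T = (1.151×10⁸)^(1/4).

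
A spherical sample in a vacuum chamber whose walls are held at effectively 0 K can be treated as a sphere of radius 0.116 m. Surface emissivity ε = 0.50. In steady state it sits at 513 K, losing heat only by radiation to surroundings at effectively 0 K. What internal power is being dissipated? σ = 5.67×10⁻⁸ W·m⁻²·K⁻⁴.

P ≈ 332 W

Steady state: P = εσA T⁴.
A = 4πr² = 0.1691 m²; T⁴ = (513)⁴ = 6.926×10¹⁰ K⁴.
P = 0.50 × 5.67×10⁻⁸ × 0.1691 × 6.926×10¹⁰.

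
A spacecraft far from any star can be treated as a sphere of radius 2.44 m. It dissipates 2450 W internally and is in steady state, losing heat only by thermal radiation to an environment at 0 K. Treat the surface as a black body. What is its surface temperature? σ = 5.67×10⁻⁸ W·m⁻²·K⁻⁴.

Steady state: internal power = radiated power, P = εσA T⁴.
Radiating area A = 4πr² = 74.82 m².
T⁴ = P/(εσA) = 2450/(1.0·5.67×10⁻⁸·74.82) = 5.776×10⁸ K⁴.
T = (5.776×10⁸)^(1/4).

T ≈ 155 K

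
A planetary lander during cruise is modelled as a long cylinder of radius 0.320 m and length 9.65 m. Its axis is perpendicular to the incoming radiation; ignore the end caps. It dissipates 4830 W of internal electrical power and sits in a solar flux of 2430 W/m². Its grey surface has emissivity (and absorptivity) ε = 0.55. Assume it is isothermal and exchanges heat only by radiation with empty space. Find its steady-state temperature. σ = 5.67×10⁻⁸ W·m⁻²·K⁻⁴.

T ≈ 383 K

At steady state, absorbed solar power + internal power = radiated power.
Absorbed: α·S·A_cross = 0.55·2430·6.176 = 8254 W (cross-section 2rL).
Total input = 8254 + 4830 = 13080 W.
Radiated: εσ·A_surf·T⁴ with A_surf = 2πrL = 19.40 m².
T⁴ = 13080/(0.55·5.67×10⁻⁸·19.40) = 2.162×10¹⁰ K⁴.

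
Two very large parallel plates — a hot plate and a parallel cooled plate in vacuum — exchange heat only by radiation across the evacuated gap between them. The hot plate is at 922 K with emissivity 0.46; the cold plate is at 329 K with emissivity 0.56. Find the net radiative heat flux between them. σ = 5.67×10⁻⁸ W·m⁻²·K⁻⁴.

For two infinite grey parallel plates, q = σ(T₁⁴ − T₂⁴)/(1/ε₁ + 1/ε₂ − 1).
T₁⁴ − T₂⁴ = 7.226×10¹¹ − 1.172×10¹⁰ = 7.109×10¹¹ K⁴.
1/ε₁ + 1/ε₂ − 1 = 2.174 + 1.786 − 1 = 2.960.
q = 5.67×10⁻⁸ × 7.109×10¹¹ / 2.960.

q ≈ 13600 W/m²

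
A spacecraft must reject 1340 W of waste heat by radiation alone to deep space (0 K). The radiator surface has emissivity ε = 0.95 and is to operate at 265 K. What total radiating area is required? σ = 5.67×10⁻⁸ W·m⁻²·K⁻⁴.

P = εσA T⁴ ⇒ A = P/(εσT⁴).
T⁴ = 4.932×10⁹ K⁴.
A = 1340/(0.95 × 5.67×10⁻⁸ × 4.932×10⁹).

A ≈ 5.04 m²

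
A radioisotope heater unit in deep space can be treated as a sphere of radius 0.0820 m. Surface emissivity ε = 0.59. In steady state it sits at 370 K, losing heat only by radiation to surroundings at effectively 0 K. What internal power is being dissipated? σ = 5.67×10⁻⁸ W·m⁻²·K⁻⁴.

Steady state: P = εσA T⁴.
A = 4πr² = 0.08450 m²; T⁴ = (370)⁴ = 1.874×10¹⁰ K⁴.
P = 0.59 × 5.67×10⁻⁸ × 0.08450 × 1.874×10¹⁰.

P ≈ 53.0 W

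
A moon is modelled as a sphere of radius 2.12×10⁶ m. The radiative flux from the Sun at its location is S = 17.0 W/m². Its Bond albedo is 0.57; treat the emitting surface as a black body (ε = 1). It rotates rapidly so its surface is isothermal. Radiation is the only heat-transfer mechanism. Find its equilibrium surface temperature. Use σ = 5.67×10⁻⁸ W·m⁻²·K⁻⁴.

At equilibrium, absorbed power = emitted power.
Absorbing cross-section = πr² = 1.412×10¹³ m²; emitting surface = 4πr² = 5.648×10¹³ m² (ratio 4).
(1−a)S·A_cross = εσ·A_surf·T⁴  ⇒  T⁴ = (1−a)S/(4σ).
T⁴ = 0.430·17.0/(4·5.67×10⁻⁸) = 3.223×10⁷ K⁴.
T = (3.223×10⁷)^(1/4).

T ≈ 75.3 K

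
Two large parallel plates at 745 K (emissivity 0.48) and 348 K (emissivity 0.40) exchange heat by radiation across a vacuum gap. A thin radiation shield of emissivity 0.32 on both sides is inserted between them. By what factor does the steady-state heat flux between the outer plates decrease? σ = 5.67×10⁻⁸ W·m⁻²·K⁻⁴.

Without shield: q₀ = σΔ(T⁴)/(1/ε₁+1/ε₂−1) with denominator 3.583.
With shield the two gaps are in series; the resistances add: (1/ε₁+1/ε_s−1)+(1/ε_s+1/ε₂−1) = 4.208+4.625 = 8.833.
Heat-flux ratio q₀/q = 8.833/3.583.

factor ≈ 2.47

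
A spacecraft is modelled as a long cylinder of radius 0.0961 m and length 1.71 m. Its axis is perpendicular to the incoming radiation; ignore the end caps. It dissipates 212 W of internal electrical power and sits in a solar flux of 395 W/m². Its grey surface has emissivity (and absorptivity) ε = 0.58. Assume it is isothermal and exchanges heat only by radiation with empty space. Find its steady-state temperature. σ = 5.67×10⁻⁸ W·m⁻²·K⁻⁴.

T ≈ 303 K

At steady state, absorbed solar power + internal power = radiated power.
Absorbed: α·S·A_cross = 0.58·395·0.3287 = 75.30 W (cross-section 2rL).
Total input = 75.30 + 212 = 287.3 W.
Radiated: εσ·A_surf·T⁴ with A_surf = 2πrL = 1.033 m².
T⁴ = 287.3/(0.58·5.67×10⁻⁸·1.033) = 8.461×10⁹ K⁴.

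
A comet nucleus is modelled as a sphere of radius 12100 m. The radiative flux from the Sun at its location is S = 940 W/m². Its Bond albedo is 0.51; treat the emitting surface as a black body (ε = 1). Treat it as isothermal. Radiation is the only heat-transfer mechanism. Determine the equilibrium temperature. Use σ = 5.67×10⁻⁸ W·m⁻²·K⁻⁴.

At equilibrium, absorbed power = emitted power.
Absorbing cross-section = πr² = 4.600×10⁸ m²; emitting surface = 4πr² = 1.840×10⁹ m² (ratio 4).
(1−a)S·A_cross = εσ·A_surf·T⁴  ⇒  T⁴ = (1−a)S/(4σ).
T⁴ = 0.490·940/(4·5.67×10⁻⁸) = 2.031×10⁹ K⁴.
T = (2.031×10⁹)^(1/4).

T ≈ 212 K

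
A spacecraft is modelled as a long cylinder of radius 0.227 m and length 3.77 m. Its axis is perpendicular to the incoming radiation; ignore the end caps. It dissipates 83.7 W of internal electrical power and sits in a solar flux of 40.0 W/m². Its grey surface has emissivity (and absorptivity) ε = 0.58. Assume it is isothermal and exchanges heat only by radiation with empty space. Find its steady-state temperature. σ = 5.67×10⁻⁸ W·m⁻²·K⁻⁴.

T ≈ 163 K

At steady state, absorbed solar power + internal power = radiated power.
Absorbed: α·S·A_cross = 0.58·40.0·1.712 = 39.71 W (cross-section 2rL).
Total input = 39.71 + 83.7 = 123.4 W.
Radiated: εσ·A_surf·T⁴ with A_surf = 2πrL = 5.377 m².
T⁴ = 123.4/(0.58·5.67×10⁻⁸·5.377) = 6.979×10⁸ K⁴.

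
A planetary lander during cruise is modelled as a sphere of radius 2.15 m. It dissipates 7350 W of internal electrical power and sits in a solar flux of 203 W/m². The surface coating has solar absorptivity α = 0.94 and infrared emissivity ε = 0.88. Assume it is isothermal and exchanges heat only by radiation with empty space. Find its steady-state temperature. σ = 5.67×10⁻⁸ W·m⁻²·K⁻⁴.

T ≈ 243 K

At steady state, absorbed solar power + internal power = radiated power.
Absorbed: α·S·A_cross = 0.94·203·14.52 = 2771 W (cross-section πr²).
Total input = 2771 + 7350 = 10120 W.
Radiated: εσ·A_surf·T⁴ with A_surf = 4πr² = 58.09 m².
T⁴ = 10120/(0.88·5.67×10⁻⁸·58.09) = 3.492×10⁹ K⁴.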